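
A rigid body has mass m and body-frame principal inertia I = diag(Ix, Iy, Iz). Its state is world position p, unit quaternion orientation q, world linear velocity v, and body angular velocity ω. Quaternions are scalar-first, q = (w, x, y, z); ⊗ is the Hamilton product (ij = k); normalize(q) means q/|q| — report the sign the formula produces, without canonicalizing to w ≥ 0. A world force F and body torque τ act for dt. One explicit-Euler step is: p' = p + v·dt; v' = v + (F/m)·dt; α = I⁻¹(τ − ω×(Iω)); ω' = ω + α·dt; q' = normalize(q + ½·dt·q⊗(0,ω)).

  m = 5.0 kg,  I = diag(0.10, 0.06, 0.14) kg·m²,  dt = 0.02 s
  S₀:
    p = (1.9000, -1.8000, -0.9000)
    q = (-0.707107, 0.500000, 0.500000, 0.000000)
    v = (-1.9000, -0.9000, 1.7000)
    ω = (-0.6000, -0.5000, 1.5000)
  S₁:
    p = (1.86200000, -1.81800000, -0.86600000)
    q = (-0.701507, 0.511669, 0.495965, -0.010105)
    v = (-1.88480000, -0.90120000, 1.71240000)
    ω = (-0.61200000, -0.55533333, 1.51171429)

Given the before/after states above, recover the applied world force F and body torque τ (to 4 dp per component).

Δv = v₁−v₀ = (0.01520000, -0.00120000, 0.01240000)
applied force F = (3.8000, -0.3000, 3.1000)
ω₁ − ω₀ = (-0.01200000, -0.05533333, 0.01171429)
applied torque τ = (-0.1200, -0.1300, 0.0700)

F = (3.8000, -0.3000, 3.1000)
τ = (-0.1200, -0.1300, 0.0700)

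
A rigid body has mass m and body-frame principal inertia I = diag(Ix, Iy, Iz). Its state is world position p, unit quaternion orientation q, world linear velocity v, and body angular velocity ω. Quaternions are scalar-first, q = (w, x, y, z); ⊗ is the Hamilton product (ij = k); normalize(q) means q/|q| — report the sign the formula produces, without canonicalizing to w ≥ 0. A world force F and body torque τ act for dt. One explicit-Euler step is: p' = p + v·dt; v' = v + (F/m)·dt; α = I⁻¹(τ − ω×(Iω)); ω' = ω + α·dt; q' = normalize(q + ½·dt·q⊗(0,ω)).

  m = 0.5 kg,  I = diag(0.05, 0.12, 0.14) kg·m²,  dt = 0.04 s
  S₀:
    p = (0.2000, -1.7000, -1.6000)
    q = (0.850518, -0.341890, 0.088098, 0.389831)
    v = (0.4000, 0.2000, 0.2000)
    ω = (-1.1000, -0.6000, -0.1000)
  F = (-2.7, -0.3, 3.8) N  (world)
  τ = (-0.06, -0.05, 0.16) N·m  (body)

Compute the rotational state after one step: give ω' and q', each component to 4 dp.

ω' = (-1.1490, -0.6134, -0.0675)
q' = (0.8446, -0.3560, 0.0686, 0.3940)

gyro term ω×Iω = (0.0012, -0.0099, 0.0462)
α = I⁻¹(τ − ω×Iω) = (-1.2240, -0.3342, 0.8129)
ω + α·dt = (-1.1490, -0.6134, -0.0675)
2q̇ = q⊗(0,ω) = (-0.2842371, -0.7104810, -0.9733139, 0.2169900)
q' = normalize(q + ½dt·q⊗(0,ω)) = (0.8446, -0.3560, 0.0686, 0.3940)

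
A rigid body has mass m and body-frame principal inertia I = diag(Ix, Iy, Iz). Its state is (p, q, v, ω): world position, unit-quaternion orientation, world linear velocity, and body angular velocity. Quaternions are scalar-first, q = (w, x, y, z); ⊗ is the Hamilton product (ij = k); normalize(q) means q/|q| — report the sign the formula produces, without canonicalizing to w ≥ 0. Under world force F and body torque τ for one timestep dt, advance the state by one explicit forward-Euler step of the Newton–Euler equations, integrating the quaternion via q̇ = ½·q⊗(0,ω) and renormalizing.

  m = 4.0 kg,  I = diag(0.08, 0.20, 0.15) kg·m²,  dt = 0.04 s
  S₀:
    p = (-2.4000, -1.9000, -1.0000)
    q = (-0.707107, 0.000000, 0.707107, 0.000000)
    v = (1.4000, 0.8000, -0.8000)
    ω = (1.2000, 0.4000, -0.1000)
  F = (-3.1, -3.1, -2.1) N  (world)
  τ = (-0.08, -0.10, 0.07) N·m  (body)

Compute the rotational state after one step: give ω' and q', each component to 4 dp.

gyro term ω×Iω = (0.0020, 0.0084, 0.0576)
α = I⁻¹(τ − ω×Iω) = (-1.0250, -0.5420, 0.0827)
ω' = ω + α·dt = (1.1590, 0.3783, -0.0967)
q⊗(0,ω) = (-0.2828428, -0.9192391, -0.2828428, -0.7778177)
q' = normalize(q + ½dt·q⊗(0,ω)) = (-0.7125, -0.0184, 0.7012, -0.0156)

ω' = (1.1590, 0.3783, -0.0967)
q' = (-0.7125, -0.0184, 0.7012, -0.0156)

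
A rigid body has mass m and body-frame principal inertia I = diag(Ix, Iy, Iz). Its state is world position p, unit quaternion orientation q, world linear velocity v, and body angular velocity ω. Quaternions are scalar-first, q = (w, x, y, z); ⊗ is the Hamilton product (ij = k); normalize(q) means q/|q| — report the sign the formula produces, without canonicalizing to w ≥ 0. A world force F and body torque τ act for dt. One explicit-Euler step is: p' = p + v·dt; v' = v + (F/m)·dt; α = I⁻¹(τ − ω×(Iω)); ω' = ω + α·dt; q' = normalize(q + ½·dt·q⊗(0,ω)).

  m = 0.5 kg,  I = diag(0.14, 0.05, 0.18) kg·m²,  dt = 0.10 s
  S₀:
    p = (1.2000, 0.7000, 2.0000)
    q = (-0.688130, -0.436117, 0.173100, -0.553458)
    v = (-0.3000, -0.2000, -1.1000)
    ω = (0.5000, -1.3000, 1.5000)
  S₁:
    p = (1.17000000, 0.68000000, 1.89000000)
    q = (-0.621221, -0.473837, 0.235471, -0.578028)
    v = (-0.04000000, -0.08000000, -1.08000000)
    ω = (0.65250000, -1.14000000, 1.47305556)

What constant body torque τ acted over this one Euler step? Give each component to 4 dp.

τ = (-0.0400, 0.0500, 0.0100)

Δω = ω₁−ω₀ = (0.15250000, 0.16000000, -0.02694444)
I·α + gyro = (-0.0400, 0.0500, 0.0100)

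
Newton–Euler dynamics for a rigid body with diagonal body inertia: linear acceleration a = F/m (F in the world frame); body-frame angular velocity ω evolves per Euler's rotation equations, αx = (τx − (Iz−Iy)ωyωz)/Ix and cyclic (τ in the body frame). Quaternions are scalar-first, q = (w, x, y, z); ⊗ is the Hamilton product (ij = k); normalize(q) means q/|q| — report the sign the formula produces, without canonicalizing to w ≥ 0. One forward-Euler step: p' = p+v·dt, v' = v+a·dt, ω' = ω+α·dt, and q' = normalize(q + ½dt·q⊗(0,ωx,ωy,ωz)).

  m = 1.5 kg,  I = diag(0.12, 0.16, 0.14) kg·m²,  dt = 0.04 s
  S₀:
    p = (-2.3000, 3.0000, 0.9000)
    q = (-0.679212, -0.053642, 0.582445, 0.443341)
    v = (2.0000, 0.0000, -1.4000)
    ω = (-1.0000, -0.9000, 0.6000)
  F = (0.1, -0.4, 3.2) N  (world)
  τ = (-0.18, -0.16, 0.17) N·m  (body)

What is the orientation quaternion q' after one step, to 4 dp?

q' = (-0.6748, -0.0251, 0.5862, 0.4476)

Hamilton product q⊗(0,ω) = (0.2045539, 1.4276859, 0.2001350, 0.2231956)
q' = normalize(q + ½dt·q⊗(0,ω)) = (-0.6748, -0.0251, 0.5862, 0.4476)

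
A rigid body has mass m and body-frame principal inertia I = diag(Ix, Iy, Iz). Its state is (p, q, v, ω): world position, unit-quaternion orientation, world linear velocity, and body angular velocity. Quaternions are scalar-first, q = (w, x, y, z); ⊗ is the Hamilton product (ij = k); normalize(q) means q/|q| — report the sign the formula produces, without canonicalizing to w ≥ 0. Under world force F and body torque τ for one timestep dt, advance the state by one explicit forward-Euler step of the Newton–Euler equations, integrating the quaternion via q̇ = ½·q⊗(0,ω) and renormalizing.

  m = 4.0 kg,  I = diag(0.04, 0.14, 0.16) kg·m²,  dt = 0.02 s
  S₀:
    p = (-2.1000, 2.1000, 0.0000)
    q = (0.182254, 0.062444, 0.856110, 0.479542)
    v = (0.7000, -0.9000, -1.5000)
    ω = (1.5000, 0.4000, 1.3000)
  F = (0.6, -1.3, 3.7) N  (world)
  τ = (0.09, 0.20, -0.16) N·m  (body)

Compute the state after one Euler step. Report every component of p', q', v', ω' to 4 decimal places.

α = I⁻¹(τ − ω×Iω) = (1.9900, 3.1000, -1.3750)
ω' = ω + α·dt = (1.5398, 0.4620, 1.2725)
q⊗(0,ω) = (-1.0595146, 1.1945072, 0.7110374, -1.0222572)
updated quaternion q' = (0.1716, 0.0744, 0.8630, 0.4692)
a = (0.1500, -0.3250, 0.9250)
p + v·dt = (-2.0860, 2.0820, -0.0300)
new velocity v' = (0.7030, -0.9065, -1.4815)

p' = (-2.0860, 2.0820, -0.0300)
q' = (0.1716, 0.0744, 0.8630, 0.4692)
v' = (0.7030, -0.9065, -1.4815)
ω' = (1.5398, 0.4620, 1.2725)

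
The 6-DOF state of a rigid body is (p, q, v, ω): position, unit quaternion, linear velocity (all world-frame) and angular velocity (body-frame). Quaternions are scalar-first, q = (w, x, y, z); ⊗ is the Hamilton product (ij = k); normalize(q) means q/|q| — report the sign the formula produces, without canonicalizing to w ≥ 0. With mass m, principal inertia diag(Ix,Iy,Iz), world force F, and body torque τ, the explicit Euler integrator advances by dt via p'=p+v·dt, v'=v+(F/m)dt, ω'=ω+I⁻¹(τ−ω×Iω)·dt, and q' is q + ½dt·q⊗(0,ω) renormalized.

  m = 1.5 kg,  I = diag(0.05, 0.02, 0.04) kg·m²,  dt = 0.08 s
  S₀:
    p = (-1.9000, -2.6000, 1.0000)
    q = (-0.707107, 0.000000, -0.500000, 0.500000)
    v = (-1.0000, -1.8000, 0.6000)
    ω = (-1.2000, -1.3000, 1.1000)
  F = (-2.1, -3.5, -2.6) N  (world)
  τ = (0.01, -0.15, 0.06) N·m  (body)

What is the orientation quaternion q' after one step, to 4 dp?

q' = (-0.7525, 0.0378, -0.4855, 0.4434)

q⊗(0,ω) = (-1.2000000, 0.9485284, 0.3192391, -1.3778177)
updated quaternion q' = (-0.7525, 0.0378, -0.4855, 0.4434)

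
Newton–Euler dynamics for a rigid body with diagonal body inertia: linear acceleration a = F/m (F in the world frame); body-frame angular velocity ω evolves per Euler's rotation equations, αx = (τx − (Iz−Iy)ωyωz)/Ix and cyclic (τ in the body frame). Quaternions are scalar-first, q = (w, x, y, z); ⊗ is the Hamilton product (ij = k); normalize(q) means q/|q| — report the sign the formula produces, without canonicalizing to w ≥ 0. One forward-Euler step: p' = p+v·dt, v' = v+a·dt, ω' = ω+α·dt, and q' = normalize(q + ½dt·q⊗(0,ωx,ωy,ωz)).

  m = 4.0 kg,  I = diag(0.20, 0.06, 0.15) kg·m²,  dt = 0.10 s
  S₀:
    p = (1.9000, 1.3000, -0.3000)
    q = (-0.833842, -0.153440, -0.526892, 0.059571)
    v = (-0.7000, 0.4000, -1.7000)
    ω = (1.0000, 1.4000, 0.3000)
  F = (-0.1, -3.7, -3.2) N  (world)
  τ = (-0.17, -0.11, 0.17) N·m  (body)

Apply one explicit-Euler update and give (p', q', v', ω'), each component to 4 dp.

ω×(Iω) gyroscopic = (0.0378, 0.0150, -0.1960)
(τ − ω×Iω)/I = (-1.0390, -2.0833, 2.4400)
ω + α·dt = (0.8961, 1.1917, 0.5440)
q⊗(0,ω) = (0.8732175, -1.0753090, -1.0617758, 0.0619234)
updated quaternion q' = (-0.7872, -0.2064, -0.5778, 0.0624)
a = (-0.0250, -0.9250, -0.8000)
p' = p + v·dt = (1.8300, 1.3400, -0.4700)
v + (F/m)dt = (-0.7025, 0.3075, -1.7800)

p' = (1.8300, 1.3400, -0.4700)
q' = (-0.7872, -0.2064, -0.5778, 0.0624)
v' = (-0.7025, 0.3075, -1.7800)
ω' = (0.8961, 1.1917, 0.5440)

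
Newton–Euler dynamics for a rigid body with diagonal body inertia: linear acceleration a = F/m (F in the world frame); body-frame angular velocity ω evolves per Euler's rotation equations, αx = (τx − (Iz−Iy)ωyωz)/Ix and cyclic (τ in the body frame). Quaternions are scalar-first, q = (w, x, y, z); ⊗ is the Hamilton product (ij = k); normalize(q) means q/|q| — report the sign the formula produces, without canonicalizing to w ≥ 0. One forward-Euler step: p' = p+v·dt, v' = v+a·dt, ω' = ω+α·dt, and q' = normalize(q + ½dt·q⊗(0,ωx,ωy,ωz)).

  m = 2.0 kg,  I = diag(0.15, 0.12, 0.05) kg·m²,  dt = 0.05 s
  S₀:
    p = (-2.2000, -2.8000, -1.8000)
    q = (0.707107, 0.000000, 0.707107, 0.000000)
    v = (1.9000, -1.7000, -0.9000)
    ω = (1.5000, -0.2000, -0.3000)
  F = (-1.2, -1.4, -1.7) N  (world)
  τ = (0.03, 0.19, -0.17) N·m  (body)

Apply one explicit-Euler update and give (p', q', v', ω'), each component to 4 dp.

p' = (-2.1050, -2.8850, -1.8450)
q' = (0.7101, 0.0212, 0.7030, -0.0318)
v' = (1.8700, -1.7350, -0.9425)
ω' = (1.5114, -0.1021, -0.4790)

α = I⁻¹(τ − ω×Iω) = (0.2280, 1.9583, -3.5800)
ω' = ω + α·dt = (1.5114, -0.1021, -0.4790)
2q̇ = q⊗(0,ω) = (0.1414214, 0.8485284, -0.1414214, -1.2727926)
q + ½dt·q⊗(0,ω), renormalized = (0.7101, 0.0212, 0.7030, -0.0318)
new position p' = (-2.1050, -2.8850, -1.8450)
new velocity v' = (1.8700, -1.7350, -0.9425)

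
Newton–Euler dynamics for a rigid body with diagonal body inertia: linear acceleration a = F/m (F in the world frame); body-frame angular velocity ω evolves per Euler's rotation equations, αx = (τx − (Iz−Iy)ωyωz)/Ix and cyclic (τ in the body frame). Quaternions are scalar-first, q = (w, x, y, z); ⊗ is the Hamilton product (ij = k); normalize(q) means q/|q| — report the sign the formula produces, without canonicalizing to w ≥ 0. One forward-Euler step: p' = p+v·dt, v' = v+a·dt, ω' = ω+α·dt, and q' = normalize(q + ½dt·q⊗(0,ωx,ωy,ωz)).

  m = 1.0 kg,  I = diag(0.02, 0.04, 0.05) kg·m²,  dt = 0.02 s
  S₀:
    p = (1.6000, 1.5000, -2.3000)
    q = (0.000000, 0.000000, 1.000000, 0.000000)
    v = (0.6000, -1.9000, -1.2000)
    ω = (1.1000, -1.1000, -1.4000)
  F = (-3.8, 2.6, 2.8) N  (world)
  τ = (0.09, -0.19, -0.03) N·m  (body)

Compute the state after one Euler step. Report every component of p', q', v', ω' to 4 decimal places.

linear accel F/m = (-3.8000, 2.6000, 2.8000)
p + v·dt = (1.6120, 1.4620, -2.3240)
new velocity v' = (0.5240, -1.8480, -1.1440)
precession coupling ω×(Iω) = (0.0154, 0.0462, -0.0242)
α = I⁻¹(τ − ω×Iω) = (3.7300, -5.9050, -0.1160)
new body rate ω' = (1.1746, -1.2181, -1.4023)
Hamilton product q⊗(0,ω) = (1.1000000, -1.4000000, 0.0000000, -1.1000000)
q + ½dt·q⊗(0,ω), renormalized = (0.0110, -0.0140, 0.9998, -0.0110)

p' = (1.6120, 1.4620, -2.3240)
q' = (0.0110, -0.0140, 0.9998, -0.0110)
v' = (0.5240, -1.8480, -1.1440)
ω' = (1.1746, -1.2181, -1.4023)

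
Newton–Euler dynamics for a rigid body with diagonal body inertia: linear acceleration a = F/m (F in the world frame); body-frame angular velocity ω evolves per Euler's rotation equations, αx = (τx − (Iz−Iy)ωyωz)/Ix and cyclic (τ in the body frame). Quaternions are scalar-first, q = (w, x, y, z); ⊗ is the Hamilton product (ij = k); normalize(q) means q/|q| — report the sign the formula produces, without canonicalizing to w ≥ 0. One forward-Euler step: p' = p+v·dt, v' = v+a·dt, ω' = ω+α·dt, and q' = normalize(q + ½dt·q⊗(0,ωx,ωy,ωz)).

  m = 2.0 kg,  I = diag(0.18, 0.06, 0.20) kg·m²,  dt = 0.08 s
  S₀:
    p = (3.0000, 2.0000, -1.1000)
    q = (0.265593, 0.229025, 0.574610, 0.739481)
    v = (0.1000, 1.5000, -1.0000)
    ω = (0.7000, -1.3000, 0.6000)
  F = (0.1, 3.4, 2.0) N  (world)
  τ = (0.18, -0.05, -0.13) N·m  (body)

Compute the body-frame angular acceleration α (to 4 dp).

α = (1.6067, -0.6933, -1.1960)

precession coupling ω×(Iω) = (-0.1092, -0.0084, 0.1092)
(τ − ω×Iω)/I = (1.6067, -0.6933, -1.1960)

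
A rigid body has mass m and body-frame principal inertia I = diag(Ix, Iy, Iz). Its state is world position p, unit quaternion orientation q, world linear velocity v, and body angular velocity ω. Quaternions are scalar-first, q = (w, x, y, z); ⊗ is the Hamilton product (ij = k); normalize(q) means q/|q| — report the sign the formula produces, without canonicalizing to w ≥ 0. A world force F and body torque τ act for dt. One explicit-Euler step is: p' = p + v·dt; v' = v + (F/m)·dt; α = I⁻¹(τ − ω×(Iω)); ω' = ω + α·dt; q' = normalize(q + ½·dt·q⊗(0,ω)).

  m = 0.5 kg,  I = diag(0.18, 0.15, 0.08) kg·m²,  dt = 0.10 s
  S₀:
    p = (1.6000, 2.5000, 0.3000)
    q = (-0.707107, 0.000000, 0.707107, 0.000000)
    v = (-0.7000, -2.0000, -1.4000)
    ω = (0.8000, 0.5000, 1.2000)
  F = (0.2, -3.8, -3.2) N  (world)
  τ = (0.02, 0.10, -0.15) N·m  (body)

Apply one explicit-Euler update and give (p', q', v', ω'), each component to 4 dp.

linear accel F/m = (0.4000, -7.6000, -6.4000)
new position p' = (1.5300, 2.3000, 0.1600)
v' = v + a·dt = (-0.6600, -2.7600, -2.0400)
precession coupling ω×(Iω) = (-0.0420, 0.0960, -0.0120)
(τ − ω×Iω)/I = (0.3444, 0.0267, -1.7250)
ω + α·dt = (0.8344, 0.5027, 1.0275)
Hamilton product q⊗(0,ω) = (-0.3535535, 0.2828428, -0.3535535, -1.4142140)
q' = normalize(q + ½dt·q⊗(0,ω)) = (-0.7227, 0.0141, 0.6874, -0.0705)

p' = (1.5300, 2.3000, 0.1600)
q' = (-0.7227, 0.0141, 0.6874, -0.0705)
v' = (-0.6600, -2.7600, -2.0400)
ω' = (0.8344, 0.5027, 1.0275)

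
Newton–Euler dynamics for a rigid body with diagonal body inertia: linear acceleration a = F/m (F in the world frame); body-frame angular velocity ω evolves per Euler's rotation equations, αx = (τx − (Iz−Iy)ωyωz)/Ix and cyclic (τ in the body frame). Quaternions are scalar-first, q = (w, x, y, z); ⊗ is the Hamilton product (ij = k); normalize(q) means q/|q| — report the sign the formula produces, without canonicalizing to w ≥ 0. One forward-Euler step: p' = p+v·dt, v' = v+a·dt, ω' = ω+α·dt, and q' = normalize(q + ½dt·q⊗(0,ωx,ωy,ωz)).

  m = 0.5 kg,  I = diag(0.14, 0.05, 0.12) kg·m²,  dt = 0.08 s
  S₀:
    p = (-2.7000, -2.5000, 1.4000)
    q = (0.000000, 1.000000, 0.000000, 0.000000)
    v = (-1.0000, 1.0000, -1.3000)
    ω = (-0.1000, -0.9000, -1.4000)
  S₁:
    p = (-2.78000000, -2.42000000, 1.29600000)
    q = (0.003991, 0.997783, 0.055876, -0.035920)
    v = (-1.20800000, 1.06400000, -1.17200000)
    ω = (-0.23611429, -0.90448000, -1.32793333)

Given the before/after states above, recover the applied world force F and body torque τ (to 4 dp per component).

F = (-1.3000, 0.4000, 0.8000)
τ = (-0.1500, 0.0000, 0.1000)

rate change Δω = (-0.13611429, -0.00448000, 0.07206667)
precession coupling = (0.0882, 0.0028, -0.0081)
I·α + gyro = (-0.1500, 0.0000, 0.1000)
v₁ − v₀ = (-0.20800000, 0.06400000, 0.12800000)
F = m·Δv/dt = (-1.3000, 0.4000, 0.8000)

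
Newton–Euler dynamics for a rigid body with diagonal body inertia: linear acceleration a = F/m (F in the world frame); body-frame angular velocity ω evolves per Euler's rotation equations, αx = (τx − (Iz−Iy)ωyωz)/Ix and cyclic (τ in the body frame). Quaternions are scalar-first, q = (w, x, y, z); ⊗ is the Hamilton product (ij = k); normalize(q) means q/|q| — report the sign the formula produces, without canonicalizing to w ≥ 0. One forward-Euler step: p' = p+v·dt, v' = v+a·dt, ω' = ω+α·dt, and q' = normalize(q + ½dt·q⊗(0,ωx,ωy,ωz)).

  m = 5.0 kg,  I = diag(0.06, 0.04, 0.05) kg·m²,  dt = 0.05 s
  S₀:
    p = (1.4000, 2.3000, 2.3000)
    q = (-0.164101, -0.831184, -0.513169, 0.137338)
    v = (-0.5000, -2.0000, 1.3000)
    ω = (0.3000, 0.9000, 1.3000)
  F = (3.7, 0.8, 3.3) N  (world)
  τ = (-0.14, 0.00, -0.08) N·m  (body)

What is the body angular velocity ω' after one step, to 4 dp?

α = I⁻¹(τ − ω×Iω) = (-2.5283, -0.0975, -1.4920)
ω + α·dt = (0.1736, 0.8951, 1.2254)

ω' = (0.1736, 0.8951, 1.2254)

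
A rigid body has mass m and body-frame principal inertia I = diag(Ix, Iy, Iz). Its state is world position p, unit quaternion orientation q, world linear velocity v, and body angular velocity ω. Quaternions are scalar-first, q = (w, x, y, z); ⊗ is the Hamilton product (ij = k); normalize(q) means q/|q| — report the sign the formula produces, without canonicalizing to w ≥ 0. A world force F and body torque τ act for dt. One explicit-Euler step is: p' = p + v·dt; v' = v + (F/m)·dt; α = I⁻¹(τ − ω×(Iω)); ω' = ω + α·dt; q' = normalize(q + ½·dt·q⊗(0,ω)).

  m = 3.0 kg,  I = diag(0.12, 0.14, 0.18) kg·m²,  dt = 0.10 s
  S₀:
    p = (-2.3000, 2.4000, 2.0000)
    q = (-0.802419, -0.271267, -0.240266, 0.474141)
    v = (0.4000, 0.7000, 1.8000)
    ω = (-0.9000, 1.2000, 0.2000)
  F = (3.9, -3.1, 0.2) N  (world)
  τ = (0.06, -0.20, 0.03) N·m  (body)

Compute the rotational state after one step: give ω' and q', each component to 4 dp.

precession coupling ω×(Iω) = (0.0096, 0.0108, -0.0216)
angular accel α = (0.4200, -1.5057, 0.2867)
new body rate ω' = (-0.8580, 1.0494, 0.2287)
2q̇ = q⊗(0,ω) = (-0.0506493, 0.1051547, -1.3353763, -0.7022436)
q' = normalize(q + ½dt·q⊗(0,ω)) = (-0.8027, -0.2653, -0.3062, 0.4378)

ω' = (-0.8580, 1.0494, 0.2287)
q' = (-0.8027, -0.2653, -0.3062, 0.4378)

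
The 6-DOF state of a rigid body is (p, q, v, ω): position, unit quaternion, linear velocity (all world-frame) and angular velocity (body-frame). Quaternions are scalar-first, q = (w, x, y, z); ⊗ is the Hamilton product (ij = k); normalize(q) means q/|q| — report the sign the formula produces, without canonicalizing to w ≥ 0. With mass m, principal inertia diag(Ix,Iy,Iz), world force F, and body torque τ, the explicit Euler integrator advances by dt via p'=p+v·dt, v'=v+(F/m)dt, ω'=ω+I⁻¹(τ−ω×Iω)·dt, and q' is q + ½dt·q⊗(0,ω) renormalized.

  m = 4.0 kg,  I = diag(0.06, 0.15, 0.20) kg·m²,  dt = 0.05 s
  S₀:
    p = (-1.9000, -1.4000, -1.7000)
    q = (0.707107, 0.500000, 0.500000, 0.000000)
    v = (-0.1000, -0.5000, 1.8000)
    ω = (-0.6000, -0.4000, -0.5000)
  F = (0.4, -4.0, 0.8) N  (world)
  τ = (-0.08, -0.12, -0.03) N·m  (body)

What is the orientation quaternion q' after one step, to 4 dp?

Hamilton product q⊗(0,ω) = (0.5000000, -0.6742642, -0.0328428, -0.2535535)
q' = normalize(q + ½dt·q⊗(0,ω)) = (0.7194, 0.4830, 0.4991, -0.0063)

q' = (0.7194, 0.4830, 0.4991, -0.0063)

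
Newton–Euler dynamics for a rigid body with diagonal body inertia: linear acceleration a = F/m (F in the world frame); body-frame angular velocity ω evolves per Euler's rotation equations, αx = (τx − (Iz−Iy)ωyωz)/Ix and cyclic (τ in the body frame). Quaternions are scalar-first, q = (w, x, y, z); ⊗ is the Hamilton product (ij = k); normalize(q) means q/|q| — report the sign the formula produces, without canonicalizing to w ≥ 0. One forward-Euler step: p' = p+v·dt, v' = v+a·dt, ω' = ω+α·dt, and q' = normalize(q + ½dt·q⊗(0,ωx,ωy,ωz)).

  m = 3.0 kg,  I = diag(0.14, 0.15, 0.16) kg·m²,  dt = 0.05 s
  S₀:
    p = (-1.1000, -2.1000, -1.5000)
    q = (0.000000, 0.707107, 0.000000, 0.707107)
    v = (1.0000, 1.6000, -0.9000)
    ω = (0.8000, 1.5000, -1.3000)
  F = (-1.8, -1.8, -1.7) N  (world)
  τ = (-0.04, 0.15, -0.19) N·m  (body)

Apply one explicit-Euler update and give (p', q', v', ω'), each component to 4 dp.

precession coupling ω×(Iω) = (-0.0195, 0.0208, 0.0120)
angular accel α = (-0.1464, 0.8613, -1.2625)
ω + α·dt = (0.7927, 1.5431, -1.3631)
2q̇ = q⊗(0,ω) = (0.3535535, -1.0606605, 1.4849247, 1.0606605)
updated quaternion q' = (0.0088, 0.6796, 0.0371, 0.7326)
a = F/m = (-0.6000, -0.6000, -0.5667)
p' = p + v·dt = (-1.0500, -2.0200, -1.5450)
v' = v + a·dt = (0.9700, 1.5700, -0.9283)

p' = (-1.0500, -2.0200, -1.5450)
q' = (0.0088, 0.6796, 0.0371, 0.7326)
v' = (0.9700, 1.5700, -0.9283)
ω' = (0.7927, 1.5431, -1.3631)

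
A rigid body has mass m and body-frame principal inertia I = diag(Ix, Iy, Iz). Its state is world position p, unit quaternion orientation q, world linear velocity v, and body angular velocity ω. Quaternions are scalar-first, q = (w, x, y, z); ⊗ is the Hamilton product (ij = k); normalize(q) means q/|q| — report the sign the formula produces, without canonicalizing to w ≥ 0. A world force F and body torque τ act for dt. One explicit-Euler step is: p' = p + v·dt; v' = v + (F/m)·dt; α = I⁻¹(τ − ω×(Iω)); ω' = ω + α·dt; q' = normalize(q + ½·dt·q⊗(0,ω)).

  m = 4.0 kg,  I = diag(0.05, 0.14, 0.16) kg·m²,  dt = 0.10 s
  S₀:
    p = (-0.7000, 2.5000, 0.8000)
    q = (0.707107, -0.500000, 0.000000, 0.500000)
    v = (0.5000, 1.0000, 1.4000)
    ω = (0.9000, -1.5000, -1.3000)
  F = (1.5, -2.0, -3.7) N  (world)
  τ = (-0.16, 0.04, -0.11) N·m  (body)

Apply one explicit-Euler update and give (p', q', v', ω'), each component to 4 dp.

p' = (-0.6500, 2.6000, 0.9400)
q' = (0.7576, -0.4281, -0.0627, 0.4886)
v' = (0.5375, 0.9500, 1.3075)
ω' = (0.5020, -1.5634, -1.2928)

(τ − ω×Iω)/I = (-3.9800, -0.6336, 0.0719)
ω' = ω + α·dt = (0.5020, -1.5634, -1.2928)
2q̇ = q⊗(0,ω) = (1.1000000, 1.3863963, -1.2606605, -0.1692391)
q + ½dt·q⊗(0,ω), renormalized = (0.7576, -0.4281, -0.0627, 0.4886)
new position p' = (-0.6500, 2.6000, 0.9400)
v' = v + a·dt = (0.5375, 0.9500, 1.3075)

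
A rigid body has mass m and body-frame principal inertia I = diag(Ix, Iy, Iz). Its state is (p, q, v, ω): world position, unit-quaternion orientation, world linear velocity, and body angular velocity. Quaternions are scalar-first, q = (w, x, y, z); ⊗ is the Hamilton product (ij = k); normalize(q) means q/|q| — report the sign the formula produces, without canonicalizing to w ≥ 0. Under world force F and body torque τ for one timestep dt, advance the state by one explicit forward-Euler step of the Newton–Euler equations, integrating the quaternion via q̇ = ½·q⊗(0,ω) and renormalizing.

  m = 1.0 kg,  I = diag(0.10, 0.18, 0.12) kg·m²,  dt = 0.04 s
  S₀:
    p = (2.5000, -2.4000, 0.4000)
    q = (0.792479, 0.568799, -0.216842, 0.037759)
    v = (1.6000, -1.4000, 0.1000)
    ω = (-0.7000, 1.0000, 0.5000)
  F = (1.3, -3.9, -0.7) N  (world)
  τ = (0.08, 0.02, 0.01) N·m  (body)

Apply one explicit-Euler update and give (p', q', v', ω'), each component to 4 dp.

precession coupling ω×(Iω) = (-0.0300, 0.0070, -0.0560)
α = I⁻¹(τ − ω×Iω) = (1.1000, 0.0722, 0.5500)
ω + α·dt = (-0.6560, 1.0029, 0.5220)
q⊗(0,ω) = (0.5961218, -0.7009153, 0.4816482, 0.8132491)
updated quaternion q' = (0.8041, 0.5546, -0.2071, 0.0540)
linear accel F/m = (1.3000, -3.9000, -0.7000)
p + v·dt = (2.5640, -2.4560, 0.4040)
v' = v + a·dt = (1.6520, -1.5560, 0.0720)

p' = (2.5640, -2.4560, 0.4040)
q' = (0.8041, 0.5546, -0.2071, 0.0540)
v' = (1.6520, -1.5560, 0.0720)
ω' = (-0.6560, 1.0029, 0.5220)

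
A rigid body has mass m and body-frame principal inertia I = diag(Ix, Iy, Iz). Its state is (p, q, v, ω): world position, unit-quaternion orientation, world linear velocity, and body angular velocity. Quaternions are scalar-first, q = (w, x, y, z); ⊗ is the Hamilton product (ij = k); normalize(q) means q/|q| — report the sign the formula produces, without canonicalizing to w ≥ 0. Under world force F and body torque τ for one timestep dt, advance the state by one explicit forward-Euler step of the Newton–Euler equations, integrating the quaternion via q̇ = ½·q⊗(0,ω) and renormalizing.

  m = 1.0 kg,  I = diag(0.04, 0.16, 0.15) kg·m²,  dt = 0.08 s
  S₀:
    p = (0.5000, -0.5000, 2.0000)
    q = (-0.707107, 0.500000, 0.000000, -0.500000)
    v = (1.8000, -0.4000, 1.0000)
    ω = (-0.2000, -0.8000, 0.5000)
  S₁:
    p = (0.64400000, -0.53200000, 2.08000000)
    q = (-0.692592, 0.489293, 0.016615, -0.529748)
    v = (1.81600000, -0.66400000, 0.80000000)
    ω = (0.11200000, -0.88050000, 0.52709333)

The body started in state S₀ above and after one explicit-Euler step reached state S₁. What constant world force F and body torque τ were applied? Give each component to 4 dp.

F = (0.2000, -3.3000, -2.5000)
τ = (0.1600, -0.1500, 0.0700)

Δv = v₁−v₀ = (0.01600000, -0.26400000, -0.20000000)
applied force F = (0.2000, -3.3000, -2.5000)
ω₁ − ω₀ = (0.31200000, -0.08050000, 0.02709333)
ω₀×(Iω₀) = (0.0040, 0.0110, 0.0192)
I·α + gyro = (0.1600, -0.1500, 0.0700)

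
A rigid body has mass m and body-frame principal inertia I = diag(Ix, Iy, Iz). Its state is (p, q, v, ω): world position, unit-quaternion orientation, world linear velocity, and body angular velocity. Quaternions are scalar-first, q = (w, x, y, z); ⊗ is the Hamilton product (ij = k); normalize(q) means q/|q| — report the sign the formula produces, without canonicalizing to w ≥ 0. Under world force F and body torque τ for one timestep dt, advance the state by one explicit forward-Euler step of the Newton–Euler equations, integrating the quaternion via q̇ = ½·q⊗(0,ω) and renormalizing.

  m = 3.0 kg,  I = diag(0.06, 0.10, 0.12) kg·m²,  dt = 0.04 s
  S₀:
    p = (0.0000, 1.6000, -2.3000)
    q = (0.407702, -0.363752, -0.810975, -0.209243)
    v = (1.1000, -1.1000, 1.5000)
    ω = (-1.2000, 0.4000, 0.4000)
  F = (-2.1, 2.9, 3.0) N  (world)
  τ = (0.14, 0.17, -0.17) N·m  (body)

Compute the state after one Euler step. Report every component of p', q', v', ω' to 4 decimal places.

angular accel α = (2.2800, 1.4120, -1.2567)
ω + α·dt = (-1.1088, 0.4565, 0.3497)
q⊗(0,ω) = (-0.0284152, -0.7299352, 0.5596732, -0.9555900)
q + ½dt·q⊗(0,ω), renormalized = (0.4070, -0.3782, -0.7995, -0.2283)
a = (-0.7000, 0.9667, 1.0000)
p' = p + v·dt = (0.0440, 1.5560, -2.2400)
new velocity v' = (1.0720, -1.0613, 1.5400)

p' = (0.0440, 1.5560, -2.2400)
q' = (0.4070, -0.3782, -0.7995, -0.2283)
v' = (1.0720, -1.0613, 1.5400)
ω' = (-1.1088, 0.4565, 0.3497)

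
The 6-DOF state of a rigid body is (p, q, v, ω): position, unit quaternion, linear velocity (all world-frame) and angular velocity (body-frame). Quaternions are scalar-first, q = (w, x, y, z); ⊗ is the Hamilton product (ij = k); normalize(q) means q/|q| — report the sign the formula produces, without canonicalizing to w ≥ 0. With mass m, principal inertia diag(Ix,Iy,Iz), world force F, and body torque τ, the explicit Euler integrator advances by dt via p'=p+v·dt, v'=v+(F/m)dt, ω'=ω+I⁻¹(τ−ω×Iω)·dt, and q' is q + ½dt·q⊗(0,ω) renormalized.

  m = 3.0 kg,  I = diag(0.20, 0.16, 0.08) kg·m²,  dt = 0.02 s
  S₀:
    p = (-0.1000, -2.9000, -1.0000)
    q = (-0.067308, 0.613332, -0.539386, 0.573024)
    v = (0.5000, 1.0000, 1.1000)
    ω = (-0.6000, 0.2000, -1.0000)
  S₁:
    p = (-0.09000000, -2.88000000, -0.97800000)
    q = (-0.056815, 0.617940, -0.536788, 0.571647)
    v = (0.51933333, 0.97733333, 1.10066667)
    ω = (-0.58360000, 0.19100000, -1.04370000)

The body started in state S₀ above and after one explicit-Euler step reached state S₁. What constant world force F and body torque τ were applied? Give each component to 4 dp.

F = (2.9000, -3.4000, 0.1000)
τ = (0.1800, 0.0000, -0.1700)

rate change Δω = (0.01640000, -0.00900000, -0.04370000)
τ = I·(Δω/dt) + ω₀×(Iω₀) = (0.1800, 0.0000, -0.1700)
v₁ − v₀ = (0.01933333, -0.02266667, 0.00066667)
m·(v₁−v₀)/dt = (2.9000, -3.4000, 0.1000)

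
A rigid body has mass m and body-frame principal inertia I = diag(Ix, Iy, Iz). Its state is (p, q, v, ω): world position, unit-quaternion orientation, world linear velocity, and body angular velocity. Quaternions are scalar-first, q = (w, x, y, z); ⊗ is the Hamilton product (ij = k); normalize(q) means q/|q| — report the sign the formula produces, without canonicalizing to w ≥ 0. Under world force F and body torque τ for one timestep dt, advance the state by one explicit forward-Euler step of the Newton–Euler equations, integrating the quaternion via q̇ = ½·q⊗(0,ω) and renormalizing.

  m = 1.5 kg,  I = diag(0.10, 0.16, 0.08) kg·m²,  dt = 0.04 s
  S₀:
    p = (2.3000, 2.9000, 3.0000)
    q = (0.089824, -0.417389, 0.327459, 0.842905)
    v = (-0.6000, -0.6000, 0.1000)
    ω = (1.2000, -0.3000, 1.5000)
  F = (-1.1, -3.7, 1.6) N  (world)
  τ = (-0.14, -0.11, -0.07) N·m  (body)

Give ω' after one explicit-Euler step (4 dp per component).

(τ − ω×Iω)/I = (-1.7600, -0.9125, -0.6050)
ω + α·dt = (1.1296, -0.3365, 1.4758)

ω' = (1.1296, -0.3365, 1.4758)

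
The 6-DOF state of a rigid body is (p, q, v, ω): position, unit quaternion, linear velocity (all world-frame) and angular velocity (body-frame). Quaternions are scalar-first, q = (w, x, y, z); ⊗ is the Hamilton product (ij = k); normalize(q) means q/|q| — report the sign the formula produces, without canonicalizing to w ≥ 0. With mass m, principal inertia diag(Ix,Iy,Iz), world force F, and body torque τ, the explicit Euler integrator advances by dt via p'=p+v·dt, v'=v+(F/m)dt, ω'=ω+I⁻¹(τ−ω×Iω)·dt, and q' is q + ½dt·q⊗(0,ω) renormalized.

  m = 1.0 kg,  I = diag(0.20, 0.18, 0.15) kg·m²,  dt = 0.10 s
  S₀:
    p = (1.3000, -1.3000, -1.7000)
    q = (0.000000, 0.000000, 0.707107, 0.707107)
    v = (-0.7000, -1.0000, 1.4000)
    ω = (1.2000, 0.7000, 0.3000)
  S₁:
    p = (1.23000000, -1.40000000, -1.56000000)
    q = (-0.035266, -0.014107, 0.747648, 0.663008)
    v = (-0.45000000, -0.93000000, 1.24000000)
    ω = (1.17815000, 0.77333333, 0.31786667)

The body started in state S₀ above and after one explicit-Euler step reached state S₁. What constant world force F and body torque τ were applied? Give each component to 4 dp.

Δω = ω₁−ω₀ = (-0.02185000, 0.07333333, 0.01786667)
applied torque τ = (-0.0500, 0.1500, 0.0100)
v₁ − v₀ = (0.25000000, 0.07000000, -0.16000000)
m·(v₁−v₀)/dt = (2.5000, 0.7000, -1.6000)

F = (2.5000, 0.7000, -1.6000)
τ = (-0.0500, 0.1500, 0.0100)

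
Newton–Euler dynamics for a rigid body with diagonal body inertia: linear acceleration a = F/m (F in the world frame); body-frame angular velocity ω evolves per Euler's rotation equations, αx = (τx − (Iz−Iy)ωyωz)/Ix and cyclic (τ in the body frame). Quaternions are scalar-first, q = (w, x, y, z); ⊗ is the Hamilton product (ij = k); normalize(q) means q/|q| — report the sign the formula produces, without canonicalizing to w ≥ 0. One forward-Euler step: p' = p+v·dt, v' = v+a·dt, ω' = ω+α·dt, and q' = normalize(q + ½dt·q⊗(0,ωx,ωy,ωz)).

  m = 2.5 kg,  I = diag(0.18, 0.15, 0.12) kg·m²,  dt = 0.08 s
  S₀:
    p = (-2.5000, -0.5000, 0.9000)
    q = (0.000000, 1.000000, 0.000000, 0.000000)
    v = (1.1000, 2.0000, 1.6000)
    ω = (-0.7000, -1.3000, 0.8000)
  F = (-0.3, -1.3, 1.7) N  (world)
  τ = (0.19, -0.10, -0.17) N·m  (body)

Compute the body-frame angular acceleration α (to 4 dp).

α = (0.8822, -0.4427, -1.1892)

gyro term ω×Iω = (0.0312, -0.0336, -0.0273)
angular accel α = (0.8822, -0.4427, -1.1892)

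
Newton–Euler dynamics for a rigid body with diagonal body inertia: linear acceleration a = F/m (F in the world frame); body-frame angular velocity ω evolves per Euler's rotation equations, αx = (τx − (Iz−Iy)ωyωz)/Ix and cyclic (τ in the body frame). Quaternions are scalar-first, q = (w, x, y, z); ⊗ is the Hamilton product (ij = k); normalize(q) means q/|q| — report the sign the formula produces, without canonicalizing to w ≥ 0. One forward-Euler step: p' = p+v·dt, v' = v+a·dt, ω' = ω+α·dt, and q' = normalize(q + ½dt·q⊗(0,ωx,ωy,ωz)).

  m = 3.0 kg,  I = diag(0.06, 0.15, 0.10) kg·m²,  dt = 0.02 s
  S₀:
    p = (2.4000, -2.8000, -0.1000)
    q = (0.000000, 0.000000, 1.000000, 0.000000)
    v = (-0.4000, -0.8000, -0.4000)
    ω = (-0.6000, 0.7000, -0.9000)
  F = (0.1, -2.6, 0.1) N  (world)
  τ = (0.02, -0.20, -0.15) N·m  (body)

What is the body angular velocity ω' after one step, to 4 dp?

gyro term ω×Iω = (0.0315, -0.0216, -0.0378)
α = I⁻¹(τ − ω×Iω) = (-0.1917, -1.1893, -1.1220)
ω' = ω + α·dt = (-0.6038, 0.6762, -0.9224)

ω' = (-0.6038, 0.6762, -0.9224)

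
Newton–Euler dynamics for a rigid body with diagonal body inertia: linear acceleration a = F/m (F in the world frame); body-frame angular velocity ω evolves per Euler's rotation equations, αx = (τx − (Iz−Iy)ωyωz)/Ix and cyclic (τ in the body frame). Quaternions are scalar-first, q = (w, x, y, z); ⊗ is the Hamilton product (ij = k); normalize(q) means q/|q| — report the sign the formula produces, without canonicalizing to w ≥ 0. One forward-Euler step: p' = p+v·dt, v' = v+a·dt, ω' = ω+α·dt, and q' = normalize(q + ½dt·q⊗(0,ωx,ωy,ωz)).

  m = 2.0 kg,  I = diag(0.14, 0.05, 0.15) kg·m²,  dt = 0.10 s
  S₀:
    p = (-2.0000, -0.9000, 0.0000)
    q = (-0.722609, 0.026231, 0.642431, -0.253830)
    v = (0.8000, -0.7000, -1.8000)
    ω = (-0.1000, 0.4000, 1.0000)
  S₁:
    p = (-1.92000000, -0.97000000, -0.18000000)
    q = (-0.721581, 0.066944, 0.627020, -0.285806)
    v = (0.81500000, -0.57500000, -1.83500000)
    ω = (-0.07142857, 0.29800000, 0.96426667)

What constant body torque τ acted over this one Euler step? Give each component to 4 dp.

τ = (0.0800, -0.0500, -0.0500)

ω₁ − ω₀ = (0.02857143, -0.10200000, -0.03573333)
precession coupling = (0.0400, 0.0010, 0.0036)
τ = I·(Δω/dt) + ω₀×(Iω₀) = (0.0800, -0.0500, -0.0500)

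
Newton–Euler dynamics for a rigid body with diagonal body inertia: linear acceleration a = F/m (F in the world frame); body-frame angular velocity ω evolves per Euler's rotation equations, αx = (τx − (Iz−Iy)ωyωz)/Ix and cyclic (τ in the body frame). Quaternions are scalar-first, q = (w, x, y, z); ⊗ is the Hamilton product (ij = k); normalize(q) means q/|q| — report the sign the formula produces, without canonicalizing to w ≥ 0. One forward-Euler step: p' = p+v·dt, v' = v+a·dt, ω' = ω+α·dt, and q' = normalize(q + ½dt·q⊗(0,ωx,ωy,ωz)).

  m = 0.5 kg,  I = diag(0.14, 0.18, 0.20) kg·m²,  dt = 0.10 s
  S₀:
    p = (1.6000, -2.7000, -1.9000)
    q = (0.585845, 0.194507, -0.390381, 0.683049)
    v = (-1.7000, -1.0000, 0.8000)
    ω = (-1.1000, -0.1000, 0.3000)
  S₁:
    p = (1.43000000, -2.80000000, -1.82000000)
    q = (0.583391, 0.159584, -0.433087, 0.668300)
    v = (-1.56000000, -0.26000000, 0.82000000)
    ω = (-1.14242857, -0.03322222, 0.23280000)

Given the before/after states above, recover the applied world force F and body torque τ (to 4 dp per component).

rate change Δω = (-0.04242857, 0.06677778, -0.06720000)
I·α + gyro = (-0.0600, 0.1400, -0.1300)
velocity change Δv = (0.14000000, 0.74000000, 0.02000000)
m·(v₁−v₀)/dt = (0.7000, 3.7000, 0.1000)

F = (0.7000, 3.7000, 0.1000)
τ = (-0.0600, 0.1400, -0.1300)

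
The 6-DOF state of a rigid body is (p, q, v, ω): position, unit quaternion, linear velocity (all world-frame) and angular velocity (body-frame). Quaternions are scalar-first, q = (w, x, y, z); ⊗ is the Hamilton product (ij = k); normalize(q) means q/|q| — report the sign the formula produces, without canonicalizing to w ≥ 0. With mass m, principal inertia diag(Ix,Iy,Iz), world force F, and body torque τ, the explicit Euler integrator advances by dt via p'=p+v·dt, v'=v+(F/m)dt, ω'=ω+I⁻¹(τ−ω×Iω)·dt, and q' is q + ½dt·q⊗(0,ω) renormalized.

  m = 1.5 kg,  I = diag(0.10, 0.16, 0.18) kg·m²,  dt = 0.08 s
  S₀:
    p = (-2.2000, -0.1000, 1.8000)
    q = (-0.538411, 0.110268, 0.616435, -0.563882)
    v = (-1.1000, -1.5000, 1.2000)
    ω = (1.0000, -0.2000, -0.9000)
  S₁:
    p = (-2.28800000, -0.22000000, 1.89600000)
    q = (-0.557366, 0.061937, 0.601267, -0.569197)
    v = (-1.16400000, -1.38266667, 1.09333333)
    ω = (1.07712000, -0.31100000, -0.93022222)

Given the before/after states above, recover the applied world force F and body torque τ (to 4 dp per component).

velocity change Δv = (-0.06400000, 0.11733333, -0.10666667)
m·(v₁−v₀)/dt = (-1.2000, 2.2000, -2.0000)
rate change Δω = (0.07712000, -0.11100000, -0.03022222)
gyro term ω₀×Iω₀ = (0.0036, 0.0720, -0.0120)
I·α + gyro = (0.1000, -0.1500, -0.0800)

F = (-1.2000, 2.2000, -2.0000)
τ = (0.1000, -0.1500, -0.0800)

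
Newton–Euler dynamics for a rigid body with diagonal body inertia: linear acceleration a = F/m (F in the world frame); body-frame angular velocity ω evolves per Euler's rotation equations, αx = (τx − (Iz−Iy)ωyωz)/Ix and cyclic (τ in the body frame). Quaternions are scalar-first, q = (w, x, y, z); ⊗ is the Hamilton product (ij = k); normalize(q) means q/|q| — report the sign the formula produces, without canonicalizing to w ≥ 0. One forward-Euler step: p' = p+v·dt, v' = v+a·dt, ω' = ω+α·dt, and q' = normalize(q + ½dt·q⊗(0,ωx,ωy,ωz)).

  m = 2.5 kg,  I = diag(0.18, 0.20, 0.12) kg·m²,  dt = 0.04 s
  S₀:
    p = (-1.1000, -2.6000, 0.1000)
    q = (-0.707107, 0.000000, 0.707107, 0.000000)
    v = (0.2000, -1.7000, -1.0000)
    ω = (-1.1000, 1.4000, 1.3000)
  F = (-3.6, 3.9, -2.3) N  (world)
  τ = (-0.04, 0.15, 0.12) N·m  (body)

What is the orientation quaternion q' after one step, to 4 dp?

2q̇ = q⊗(0,ω) = (-0.9899498, 1.6970568, -0.9899498, -0.1414214)
q' = normalize(q + ½dt·q⊗(0,ω)) = (-0.7262, 0.0339, 0.6866, -0.0028)

q' = (-0.7262, 0.0339, 0.6866, -0.0028)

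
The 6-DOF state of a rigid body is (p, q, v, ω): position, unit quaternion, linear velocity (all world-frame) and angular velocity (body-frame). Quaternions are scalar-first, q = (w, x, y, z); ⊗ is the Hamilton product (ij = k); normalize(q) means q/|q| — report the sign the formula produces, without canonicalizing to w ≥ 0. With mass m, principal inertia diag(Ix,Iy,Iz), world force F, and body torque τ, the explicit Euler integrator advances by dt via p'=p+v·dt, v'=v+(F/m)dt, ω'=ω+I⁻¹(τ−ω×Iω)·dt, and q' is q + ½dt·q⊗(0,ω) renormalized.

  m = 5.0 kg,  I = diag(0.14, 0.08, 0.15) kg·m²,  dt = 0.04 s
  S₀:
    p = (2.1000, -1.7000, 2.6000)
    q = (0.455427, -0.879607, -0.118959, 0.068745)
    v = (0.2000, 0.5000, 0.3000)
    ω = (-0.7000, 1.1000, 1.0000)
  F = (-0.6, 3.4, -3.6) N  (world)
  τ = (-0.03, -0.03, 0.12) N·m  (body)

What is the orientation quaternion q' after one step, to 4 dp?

q' = (0.4441, -0.8894, -0.0923, 0.0568)

q⊗(0,ω) = (-0.5536150, -0.5133774, 1.3324552, -0.5954120)
q + ½dt·q⊗(0,ω), renormalized = (0.4441, -0.8894, -0.0923, 0.0568)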